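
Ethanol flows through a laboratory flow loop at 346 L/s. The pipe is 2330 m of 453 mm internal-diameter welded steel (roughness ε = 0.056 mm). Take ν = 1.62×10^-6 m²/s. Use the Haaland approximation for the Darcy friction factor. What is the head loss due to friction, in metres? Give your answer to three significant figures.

V = 4Q/(πD²) = 4·0.346/(π·0.453²) = 2.147 m/s
Re = VD/ν = 2.147·0.453/1.62×10^-6 = 6.00×10^5 → turbulent
ε/D = 0.056/453 = 1.24×10^-4
Haaland: f = 0.01426
h_f = f(L/D)V²/(2g) = 0.01426·(2330/0.453)·2.147²/(2·9.81) = 17.23 m

h_f ≈ 17.2 m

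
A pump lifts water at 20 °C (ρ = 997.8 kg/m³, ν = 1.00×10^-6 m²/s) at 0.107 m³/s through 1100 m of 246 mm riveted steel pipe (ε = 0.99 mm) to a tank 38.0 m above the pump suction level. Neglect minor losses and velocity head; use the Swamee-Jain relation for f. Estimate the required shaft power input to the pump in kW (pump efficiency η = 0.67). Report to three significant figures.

V = 4Q/(πD²) = 2.251 m/s; Re = 5.54×10^5; ε/D = 0.00402; f = 0.02876
h_f = f(L/D)V²/2g = 33.22 m
Total head H = z + h_f = 38.0 + 33.22 = 71.22 m
P_hyd = ρgQH = 997.8·9.81·0.107·71.22 = 74.59 kW
P_shaft = P_hyd/η = 74.59/0.67 = 111.3 kW

P_shaft ≈ 111 kW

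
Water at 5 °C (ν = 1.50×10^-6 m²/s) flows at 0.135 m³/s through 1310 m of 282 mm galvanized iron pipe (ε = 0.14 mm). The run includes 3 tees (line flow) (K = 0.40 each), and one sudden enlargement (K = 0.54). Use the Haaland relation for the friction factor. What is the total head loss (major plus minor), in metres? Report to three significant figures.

H_L ≈ 20.0 m

V = 4Q/(πD²) = 2.161 m/s; V²/2g = 0.2381 m
Re = 4.06×10^5, ε/D = 4.96×10^-4 → f = 0.01773 (Haaland)
Major: h_f = f(L/D)·V²/2g = 0.01773·4645·0.2381 = 19.61 m
Minor: ΣK = 1.74; h_m = ΣK·V²/2g = 0.4143 m
Total H_L = 19.61 + 0.4143 = 20.03 m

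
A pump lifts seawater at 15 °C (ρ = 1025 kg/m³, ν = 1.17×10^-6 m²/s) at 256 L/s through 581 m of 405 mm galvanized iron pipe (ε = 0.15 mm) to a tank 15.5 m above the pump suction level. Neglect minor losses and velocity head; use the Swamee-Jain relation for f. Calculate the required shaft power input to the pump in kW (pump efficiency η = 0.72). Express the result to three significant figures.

P_shaft ≈ 72.6 kW

V = 4Q/(πD²) = 1.987 m/s; Re = 6.88×10^5; ε/D = 3.70×10^-4; f = 0.01661
h_f = f(L/D)V²/2g = 4.797 m
Total head H = z + h_f = 15.5 + 4.797 = 20.30 m
P_hyd = ρgQH = 1025·9.81·0.256·20.30 = 52.25 kW
P_shaft = P_hyd/η = 52.25/0.72 = 72.57 kW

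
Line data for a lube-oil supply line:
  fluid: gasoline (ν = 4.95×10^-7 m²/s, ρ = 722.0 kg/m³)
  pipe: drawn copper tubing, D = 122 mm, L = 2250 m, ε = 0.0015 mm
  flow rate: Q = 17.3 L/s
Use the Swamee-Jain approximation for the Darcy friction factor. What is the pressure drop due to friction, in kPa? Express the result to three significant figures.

Δp ≈ 204 kPa

V = 4Q/(πD²) = 4·0.0173/(π·0.122²) = 1.480 m/s
Re = VD/ν = 1.480·0.122/4.95×10^-7 = 3.65×10^5 → turbulent
ε/D = 0.0015/122 = 1.23×10^-5
Swamee-Jain: f = 0.01402
h_f = f(L/D)V²/(2g) = 0.01402·(2250/0.122)·1.480²/(2·9.81) = 28.87 m
Δp = ρg·h_f = 722.0·9.81·28.87 = 204.5 kPa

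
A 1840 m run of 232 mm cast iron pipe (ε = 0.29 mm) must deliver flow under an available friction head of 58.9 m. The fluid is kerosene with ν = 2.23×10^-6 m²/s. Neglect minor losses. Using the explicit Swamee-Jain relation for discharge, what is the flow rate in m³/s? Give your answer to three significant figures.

Q ≈ 0.110 m³/s

Swamee-Jain (Type II): Q = -0.965·√(gD⁵h_f/L)·ln[ε/(3.7D) + √(3.17ν²L/(gD³h_f))]
√(gD⁵h_f/L) = √(9.81·0.232⁵·58.9/1840) = 0.01453
ε/(3.7D) = 3.38×10^-4; √(3.17ν²L/(gD³h_f)) = 6.34×10^-5
Q = -0.965·0.01453·ln(4.012×10^-4) = 0.1096 m³/s
Check: V = 2.59 m/s, Re = 2.70×10^5, f = 0.02182, h_f = 59.3 m ≈ 58.9 m ✓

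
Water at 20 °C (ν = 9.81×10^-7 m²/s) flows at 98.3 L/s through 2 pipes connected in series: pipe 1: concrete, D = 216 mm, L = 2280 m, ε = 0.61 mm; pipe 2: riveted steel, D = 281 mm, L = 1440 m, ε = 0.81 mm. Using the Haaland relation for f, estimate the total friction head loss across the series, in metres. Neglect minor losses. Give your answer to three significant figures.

Pipe 1: V = 2.683 m/s, Re = 5.91×10^5, ε/D = 0.00282, f = 0.02599, h_1 = f(L/D)V²/2g = 100.6 m
Pipe 2: V = 1.585 m/s, Re = 4.54×10^5, ε/D = 0.00288, f = 0.02620, h_2 = f(L/D)V²/2g = 17.19 m
Series → Q common, losses add: H = Σh = 117.8 m

H ≈ 118 m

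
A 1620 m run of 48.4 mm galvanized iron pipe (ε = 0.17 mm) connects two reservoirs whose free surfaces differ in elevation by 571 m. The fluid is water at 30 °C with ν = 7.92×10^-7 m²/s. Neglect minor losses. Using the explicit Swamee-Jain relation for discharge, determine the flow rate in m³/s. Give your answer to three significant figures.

Swamee-Jain (Type II): Q = -0.965·√(gD⁵h_f/L)·ln[ε/(3.7D) + √(3.17ν²L/(gD³h_f))]
√(gD⁵h_f/L) = √(9.81·0.0484⁵·571/1620) = 9.583×10^-4
ε/(3.7D) = 9.49×10^-4; √(3.17ν²L/(gD³h_f)) = 7.12×10^-5
Q = -0.965·9.583×10^-4·ln(0.001021) = 0.006369 m³/s
Check: V = 3.46 m/s, Re = 2.12×10^5, f = 0.02811, h_f = 575 m ≈ 571 m ✓

Q ≈ 0.00637 m³/s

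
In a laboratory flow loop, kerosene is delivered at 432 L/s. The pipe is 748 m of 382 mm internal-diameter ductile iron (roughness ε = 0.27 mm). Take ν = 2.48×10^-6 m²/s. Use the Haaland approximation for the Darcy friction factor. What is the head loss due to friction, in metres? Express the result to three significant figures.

V = 4Q/(πD²) = 4·0.432/(π·0.382²) = 3.769 m/s
Re = VD/ν = 3.769·0.382/2.48×10^-6 = 5.81×10^5 → turbulent
ε/D = 0.27/382 = 7.07×10^-4
Haaland: f = 0.01869
h_f = f(L/D)V²/(2g) = 0.01869·(748/0.382)·3.769²/(2·9.81) = 26.50 m

h_f ≈ 26.5 m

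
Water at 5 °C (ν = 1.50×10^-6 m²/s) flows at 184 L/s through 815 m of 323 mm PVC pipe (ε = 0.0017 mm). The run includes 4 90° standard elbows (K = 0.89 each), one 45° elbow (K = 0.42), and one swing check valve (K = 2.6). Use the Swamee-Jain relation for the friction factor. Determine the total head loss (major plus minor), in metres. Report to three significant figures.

H_L ≈ 10.3 m

V = 4Q/(πD²) = 2.246 m/s; V²/2g = 0.2570 m
Re = 4.84×10^5, ε/D = 5.26×10^-6 → f = 0.01325 (Swamee-Jain)
Major: h_f = f(L/D)·V²/2g = 0.01325·2523·0.2570 = 8.594 m
Minor: ΣK = 6.58; h_m = ΣK·V²/2g = 1.691 m
Total H_L = 8.594 + 1.691 = 10.29 m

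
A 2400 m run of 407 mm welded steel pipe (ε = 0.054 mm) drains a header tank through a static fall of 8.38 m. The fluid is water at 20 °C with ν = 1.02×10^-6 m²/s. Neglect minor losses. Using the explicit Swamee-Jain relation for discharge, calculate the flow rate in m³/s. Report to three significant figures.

Swamee-Jain (Type II): Q = -0.965·√(gD⁵h_f/L)·ln[ε/(3.7D) + √(3.17ν²L/(gD³h_f))]
√(gD⁵h_f/L) = √(9.81·0.407⁵·8.38/2400) = 0.01956
ε/(3.7D) = 3.59×10^-5; √(3.17ν²L/(gD³h_f)) = 3.78×10^-5
Q = -0.965·0.01956·ln(7.365×10^-5) = 0.1796 m³/s
Check: V = 1.38 m/s, Re = 5.51×10^5, f = 0.01469, h_f = 8.41 m ≈ 8.38 m ✓

Q ≈ 0.180 m³/s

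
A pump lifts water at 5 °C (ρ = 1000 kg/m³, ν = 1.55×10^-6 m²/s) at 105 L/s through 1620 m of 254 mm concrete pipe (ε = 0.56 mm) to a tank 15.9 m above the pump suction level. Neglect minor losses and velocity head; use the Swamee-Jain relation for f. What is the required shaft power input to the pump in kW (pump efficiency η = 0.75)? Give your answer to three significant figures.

P_shaft ≈ 69.1 kW

V = 4Q/(πD²) = 2.072 m/s; Re = 3.40×10^5; ε/D = 0.00220; f = 0.02468
h_f = f(L/D)V²/2g = 34.45 m
Total head H = z + h_f = 15.9 + 34.45 = 50.35 m
P_hyd = ρgQH = 1000·9.81·0.105·50.35 = 51.86 kW
P_shaft = P_hyd/η = 51.86/0.75 = 69.14 kW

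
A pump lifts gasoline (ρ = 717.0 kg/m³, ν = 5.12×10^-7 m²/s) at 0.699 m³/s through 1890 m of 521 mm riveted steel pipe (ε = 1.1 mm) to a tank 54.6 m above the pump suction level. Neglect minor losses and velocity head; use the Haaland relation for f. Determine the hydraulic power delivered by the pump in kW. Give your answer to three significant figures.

P_hyd ≈ 502 kW

V = 4Q/(πD²) = 3.279 m/s; Re = 3.34×10^6; ε/D = 0.00211; f = 0.02386
h_f = f(L/D)V²/2g = 47.42 m
Total head H = z + h_f = 54.6 + 47.42 = 102.0 m
P_hyd = ρgQH = 717.0·9.81·0.699·102.0 = 501.6 kW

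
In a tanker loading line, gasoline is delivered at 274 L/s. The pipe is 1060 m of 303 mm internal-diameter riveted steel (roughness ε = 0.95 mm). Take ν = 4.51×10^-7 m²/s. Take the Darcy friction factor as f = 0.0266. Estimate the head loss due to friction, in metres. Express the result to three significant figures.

V = 4Q/(πD²) = 4·0.274/(π·0.303²) = 3.800 m/s
h_f = f(L/D)V²/(2g) = 0.02660·(1060/0.303)·3.800²/(2·9.81) = 68.49 m

h_f ≈ 68.5 m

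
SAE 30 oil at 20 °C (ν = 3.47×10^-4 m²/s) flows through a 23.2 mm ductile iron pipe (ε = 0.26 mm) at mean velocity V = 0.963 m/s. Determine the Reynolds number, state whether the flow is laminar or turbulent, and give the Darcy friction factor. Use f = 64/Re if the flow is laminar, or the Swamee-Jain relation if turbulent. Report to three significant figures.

Re = VD/ν = 0.9630·0.0232/3.47×10^-4 = 64.4
Re < 2300 → laminar → f = 64/Re = 0.9940

Re ≈ 64.4; laminar; f = 64/Re ≈ 0.994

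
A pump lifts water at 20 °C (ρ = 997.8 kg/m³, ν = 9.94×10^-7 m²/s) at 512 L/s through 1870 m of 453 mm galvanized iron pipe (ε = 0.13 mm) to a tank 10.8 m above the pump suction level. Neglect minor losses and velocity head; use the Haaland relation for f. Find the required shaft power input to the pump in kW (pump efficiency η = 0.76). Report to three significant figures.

V = 4Q/(πD²) = 3.177 m/s; Re = 1.45×10^6; ε/D = 2.87×10^-4; f = 0.01529
h_f = f(L/D)V²/2g = 32.47 m
Total head H = z + h_f = 10.8 + 32.47 = 43.27 m
P_hyd = ρgQH = 997.8·9.81·0.512·43.27 = 216.8 kW
P_shaft = P_hyd/η = 216.8/0.76 = 285.3 kW

P_shaft ≈ 285 kW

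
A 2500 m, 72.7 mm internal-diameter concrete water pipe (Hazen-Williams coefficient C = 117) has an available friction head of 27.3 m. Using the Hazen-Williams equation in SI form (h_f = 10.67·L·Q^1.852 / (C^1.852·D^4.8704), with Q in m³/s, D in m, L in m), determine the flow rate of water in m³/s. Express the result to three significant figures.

Q ≈ 0.00288 m³/s

Rearranging: Q = [h_f·C^1.852·D^4.8704 / (10.67·L)]^(1/1.852)
Q = [27.3·117^1.852·0.0727^4.8704 / (10.67·2500)]^0.540 = 0.002883 m³/s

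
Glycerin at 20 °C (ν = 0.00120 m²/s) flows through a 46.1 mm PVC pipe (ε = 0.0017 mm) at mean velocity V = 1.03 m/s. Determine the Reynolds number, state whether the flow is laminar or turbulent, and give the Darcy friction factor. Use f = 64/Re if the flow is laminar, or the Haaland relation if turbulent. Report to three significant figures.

Re = VD/ν = 1.030·0.0461/0.00120 = 39.6
Re < 2300 → laminar → f = 64/Re = 1.617

Re ≈ 39.6; laminar; f = 64/Re ≈ 1.62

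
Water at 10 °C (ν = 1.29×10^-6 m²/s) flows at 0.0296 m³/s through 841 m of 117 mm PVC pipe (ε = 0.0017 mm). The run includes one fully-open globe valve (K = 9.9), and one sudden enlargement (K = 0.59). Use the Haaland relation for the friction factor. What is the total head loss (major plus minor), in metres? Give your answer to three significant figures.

H_L ≈ 45.6 m

V = 4Q/(πD²) = 2.753 m/s; V²/2g = 0.3863 m
Re = 2.50×10^5, ε/D = 1.45×10^-5 → f = 0.01495 (Haaland)
Major: h_f = f(L/D)·V²/2g = 0.01495·7188·0.3863 = 41.53 m
Minor: ΣK = 10.5; h_m = ΣK·V²/2g = 4.053 m
Total H_L = 41.53 + 4.053 = 45.58 m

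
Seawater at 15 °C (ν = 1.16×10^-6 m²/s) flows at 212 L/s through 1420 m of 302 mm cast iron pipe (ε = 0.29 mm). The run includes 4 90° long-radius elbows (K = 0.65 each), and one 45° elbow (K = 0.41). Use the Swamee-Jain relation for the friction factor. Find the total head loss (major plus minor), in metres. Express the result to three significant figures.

H_L ≈ 43.2 m

V = 4Q/(πD²) = 2.960 m/s; V²/2g = 0.4464 m
Re = 7.71×10^5, ε/D = 9.60×10^-4 → f = 0.01995 (Swamee-Jain)
Major: h_f = f(L/D)·V²/2g = 0.01995·4702·0.4464 = 41.88 m
Minor: ΣK = 3.01; h_m = ΣK·V²/2g = 1.344 m
Total H_L = 41.88 + 1.344 = 43.22 m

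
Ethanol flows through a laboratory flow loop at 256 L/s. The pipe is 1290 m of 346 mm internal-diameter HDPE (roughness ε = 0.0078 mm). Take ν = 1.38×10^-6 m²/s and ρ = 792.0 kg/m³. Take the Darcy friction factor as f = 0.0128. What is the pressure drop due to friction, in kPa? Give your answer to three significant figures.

V = 4Q/(πD²) = 4·0.256/(π·0.346²) = 2.723 m/s
h_f = f(L/D)V²/(2g) = 0.01280·(1290/0.346)·2.723²/(2·9.81) = 18.03 m
Δp = ρg·h_f = 792.0·9.81·18.03 = 140.1 kPa

Δp ≈ 140 kPa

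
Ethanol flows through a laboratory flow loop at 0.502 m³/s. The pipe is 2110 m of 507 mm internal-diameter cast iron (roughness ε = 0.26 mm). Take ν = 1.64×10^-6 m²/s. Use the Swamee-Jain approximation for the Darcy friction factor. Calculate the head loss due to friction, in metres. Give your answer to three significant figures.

V = 4Q/(πD²) = 4·0.502/(π·0.507²) = 2.487 m/s
Re = VD/ν = 2.487·0.507/1.64×10^-6 = 7.69×10^5 → turbulent
ε/D = 0.26/507 = 5.13×10^-4
Swamee-Jain: f = 0.01754
h_f = f(L/D)V²/(2g) = 0.01754·(2110/0.507)·2.487²/(2·9.81) = 23.00 m

h_f ≈ 23.0 m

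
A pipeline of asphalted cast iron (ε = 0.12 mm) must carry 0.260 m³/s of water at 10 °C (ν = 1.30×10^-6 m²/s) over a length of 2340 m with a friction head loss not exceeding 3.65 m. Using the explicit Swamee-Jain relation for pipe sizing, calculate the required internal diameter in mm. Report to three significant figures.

Swamee-Jain (Type III): D = 0.66·[ε^1.25·(LQ²/(gh_f))^4.75 + ν·Q^9.4·(L/(gh_f))^5.2]^0.04
LQ²/(gh_f) = 4.418; L/(gh_f) = 65.35
Term 1 = ε^1.25·(…)^4.75 = 0.0146; Term 2 = ν·Q^9.4·(…)^5.2 = 0.0113
D = 0.66·(0.0146 + 0.0113)^0.04 = 0.5703 m = 570 mm
Check: V = 1.02 m/s, Re = 4.47×10^5, f = 0.01576, h_f = 3.42 m ≈ 3.65 m ✓

D ≈ 570 mm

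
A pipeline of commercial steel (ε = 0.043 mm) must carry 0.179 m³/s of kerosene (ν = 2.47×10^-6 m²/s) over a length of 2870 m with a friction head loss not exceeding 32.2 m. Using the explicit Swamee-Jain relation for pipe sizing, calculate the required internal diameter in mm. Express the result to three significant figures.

Swamee-Jain (Type III): D = 0.66·[ε^1.25·(LQ²/(gh_f))^4.75 + ν·Q^9.4·(L/(gh_f))^5.2]^0.04
LQ²/(gh_f) = 0.2911; L/(gh_f) = 9.086
Term 1 = ε^1.25·(…)^4.75 = 9.91×10^-9; Term 2 = ν·Q^9.4·(…)^5.2 = 2.25×10^-8
D = 0.66·(9.91×10^-9 + 2.25×10^-8)^0.04 = 0.3311 m = 331 mm
Check: V = 2.08 m/s, Re = 2.79×10^5, f = 0.01587, h_f = 30.3 m ≈ 32.2 m ✓

D ≈ 331 mm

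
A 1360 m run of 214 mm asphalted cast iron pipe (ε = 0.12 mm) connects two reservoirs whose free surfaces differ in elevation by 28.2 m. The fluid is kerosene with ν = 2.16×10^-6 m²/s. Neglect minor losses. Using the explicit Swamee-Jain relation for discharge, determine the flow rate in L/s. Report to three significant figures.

Q ≈ 76.9 L/s

Swamee-Jain (Type II): Q = -0.965·√(gD⁵h_f/L)·ln[ε/(3.7D) + √(3.17ν²L/(gD³h_f))]
√(gD⁵h_f/L) = √(9.81·0.214⁵·28.2/1360) = 0.009555
ε/(3.7D) = 1.52×10^-4; √(3.17ν²L/(gD³h_f)) = 8.61×10^-5
Q = -0.965·0.009555·ln(2.377×10^-4) = 0.07694 m³/s
Check: V = 2.14 m/s, Re = 2.12×10^5, f = 0.01915, h_f = 28.4 m ≈ 28.2 m ✓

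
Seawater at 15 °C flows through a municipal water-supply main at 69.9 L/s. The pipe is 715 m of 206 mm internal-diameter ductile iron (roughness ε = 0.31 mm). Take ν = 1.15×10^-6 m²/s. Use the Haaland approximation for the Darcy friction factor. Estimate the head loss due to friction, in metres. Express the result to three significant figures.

h_f ≈ 17.4 m

V = 4Q/(πD²) = 4·0.0699/(π·0.206²) = 2.097 m/s
Re = VD/ν = 2.097·0.206/1.15×10^-6 = 3.76×10^5 → turbulent
ε/D = 0.31/206 = 0.00150
Haaland: f = 0.02231
h_f = f(L/D)V²/(2g) = 0.02231·(715/0.206)·2.097²/(2·9.81) = 17.36 m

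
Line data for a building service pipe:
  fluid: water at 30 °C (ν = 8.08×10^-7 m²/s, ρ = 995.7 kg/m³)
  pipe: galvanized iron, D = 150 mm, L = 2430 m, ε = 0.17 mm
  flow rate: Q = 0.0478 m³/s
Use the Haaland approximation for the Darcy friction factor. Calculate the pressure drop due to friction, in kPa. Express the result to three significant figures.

V = 4Q/(πD²) = 4·0.0478/(π·0.150²) = 2.705 m/s
Re = VD/ν = 2.705·0.150/8.08×10^-7 = 5.02×10^5 → turbulent
ε/D = 0.17/150 = 0.00113
Haaland: f = 0.02076
h_f = f(L/D)V²/(2g) = 0.02076·(2430/0.150)·2.705²/(2·9.81) = 125.4 m
Δp = ρg·h_f = 995.7·9.81·125.4 = 1225 kPa

Δp ≈ 1230 kPa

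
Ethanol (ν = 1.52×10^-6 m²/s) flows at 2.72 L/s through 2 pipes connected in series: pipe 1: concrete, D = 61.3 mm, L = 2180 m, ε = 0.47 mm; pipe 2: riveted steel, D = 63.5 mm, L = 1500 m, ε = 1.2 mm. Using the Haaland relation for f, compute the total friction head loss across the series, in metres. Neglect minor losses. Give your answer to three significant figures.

Pipe 1: V = 0.9216 m/s, Re = 3.72×10^4, ε/D = 0.00767, f = 0.03650, h_1 = f(L/D)V²/2g = 56.19 m
Pipe 2: V = 0.8589 m/s, Re = 3.59×10^4, ε/D = 0.0189, f = 0.04877, h_2 = f(L/D)V²/2g = 43.32 m
Series → Q common, losses add: H = Σh = 99.51 m

H ≈ 99.5 m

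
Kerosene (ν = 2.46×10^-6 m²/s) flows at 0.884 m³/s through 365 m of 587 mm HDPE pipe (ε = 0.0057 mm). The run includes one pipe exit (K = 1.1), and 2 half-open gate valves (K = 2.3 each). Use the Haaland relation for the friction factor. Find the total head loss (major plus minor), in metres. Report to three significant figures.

V = 4Q/(πD²) = 3.267 m/s; V²/2g = 0.5438 m
Re = 7.79×10^5, ε/D = 9.71×10^-6 → f = 0.01223 (Haaland)
Major: h_f = f(L/D)·V²/2g = 0.01223·621.8·0.5438 = 4.137 m
Minor: ΣK = 5.70; h_m = ΣK·V²/2g = 3.100 m
Total H_L = 4.137 + 3.100 = 7.237 m

H_L ≈ 7.24 m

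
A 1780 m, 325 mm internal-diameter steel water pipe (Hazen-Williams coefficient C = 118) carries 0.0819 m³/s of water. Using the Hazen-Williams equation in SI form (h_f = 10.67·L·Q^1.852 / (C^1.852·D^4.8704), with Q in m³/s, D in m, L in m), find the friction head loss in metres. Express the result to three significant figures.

h_f ≈ 6.40 m

h_f = 10.67·1780·0.0819^1.852 / (118^1.852·0.325^4.8704) = 6.400 m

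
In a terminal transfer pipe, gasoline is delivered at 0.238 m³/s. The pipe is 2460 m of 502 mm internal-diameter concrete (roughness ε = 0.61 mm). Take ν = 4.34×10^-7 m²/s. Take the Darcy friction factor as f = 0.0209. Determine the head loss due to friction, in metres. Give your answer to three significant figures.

V = 4Q/(πD²) = 4·0.238/(π·0.502²) = 1.202 m/s
h_f = f(L/D)V²/(2g) = 0.02090·(2460/0.502)·1.202²/(2·9.81) = 7.548 m

h_f ≈ 7.55 m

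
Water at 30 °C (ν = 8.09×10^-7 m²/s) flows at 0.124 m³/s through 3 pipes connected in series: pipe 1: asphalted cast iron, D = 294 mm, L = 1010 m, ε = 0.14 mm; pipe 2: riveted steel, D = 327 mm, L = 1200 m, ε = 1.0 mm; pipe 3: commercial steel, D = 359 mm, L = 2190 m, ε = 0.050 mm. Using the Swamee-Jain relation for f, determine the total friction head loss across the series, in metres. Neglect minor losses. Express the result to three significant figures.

H ≈ 27.9 m

Pipe 1: V = 1.827 m/s, Re = 6.64×10^5, ε/D = 4.76×10^-4, f = 0.01739, h_1 = f(L/D)V²/2g = 10.16 m
Pipe 2: V = 1.477 m/s, Re = 5.97×10^5, ε/D = 0.00306, f = 0.02663, h_2 = f(L/D)V²/2g = 10.86 m
Pipe 3: V = 1.225 m/s, Re = 5.44×10^5, ε/D = 1.39×10^-4, f = 0.01478, h_3 = f(L/D)V²/2g = 6.897 m
Series → Q common, losses add: H = Σh = 27.92 m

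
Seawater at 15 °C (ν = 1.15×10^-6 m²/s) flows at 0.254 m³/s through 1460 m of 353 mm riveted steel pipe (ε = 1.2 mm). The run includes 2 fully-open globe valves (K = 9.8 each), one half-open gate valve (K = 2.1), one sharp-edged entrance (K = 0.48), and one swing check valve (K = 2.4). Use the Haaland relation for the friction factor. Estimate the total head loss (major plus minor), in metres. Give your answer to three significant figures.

H_L ≈ 47.2 m

V = 4Q/(πD²) = 2.595 m/s; V²/2g = 0.3433 m
Re = 7.97×10^5, ε/D = 0.00340 → f = 0.02730 (Haaland)
Major: h_f = f(L/D)·V²/2g = 0.02730·4136·0.3433 = 38.77 m
Minor: ΣK = 24.6; h_m = ΣK·V²/2g = 8.439 m
Total H_L = 38.77 + 8.439 = 47.21 m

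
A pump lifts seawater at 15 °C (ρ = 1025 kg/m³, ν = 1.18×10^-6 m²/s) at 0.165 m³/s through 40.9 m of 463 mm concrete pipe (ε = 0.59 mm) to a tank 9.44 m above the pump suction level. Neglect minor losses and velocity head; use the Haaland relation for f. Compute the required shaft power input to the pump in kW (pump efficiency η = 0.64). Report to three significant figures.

V = 4Q/(πD²) = 0.9800 m/s; Re = 3.85×10^5; ε/D = 0.00127; f = 0.02146
h_f = f(L/D)V²/2g = 0.09279 m
Total head H = z + h_f = 9.44 + 0.09279 = 9.533 m
P_hyd = ρgQH = 1025·9.81·0.165·9.533 = 15.82 kW
P_shaft = P_hyd/η = 15.82/0.64 = 24.71 kW

P_shaft ≈ 24.7 kW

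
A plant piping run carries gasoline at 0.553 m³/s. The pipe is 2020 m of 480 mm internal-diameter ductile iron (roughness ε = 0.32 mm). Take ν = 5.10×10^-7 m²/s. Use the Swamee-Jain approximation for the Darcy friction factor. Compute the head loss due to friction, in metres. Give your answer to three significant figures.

V = 4Q/(πD²) = 4·0.553/(π·0.480²) = 3.056 m/s
Re = VD/ν = 3.056·0.480/5.10×10^-7 = 2.88×10^6 → turbulent
ε/D = 0.32/480 = 6.67×10^-4
Swamee-Jain: f = 0.01803
h_f = f(L/D)V²/(2g) = 0.01803·(2020/0.480)·3.056²/(2·9.81) = 36.12 m

h_f ≈ 36.1 m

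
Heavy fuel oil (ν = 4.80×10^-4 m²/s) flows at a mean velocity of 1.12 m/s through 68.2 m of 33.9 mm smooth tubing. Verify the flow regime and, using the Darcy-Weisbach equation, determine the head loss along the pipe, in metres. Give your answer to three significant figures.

Re = VD/ν = 1.12·0.03390/4.80×10^-4 = 79.1 → laminar (Re < 2300)
f = 64/Re = 0.8091
h_f = f(L/D)V²/(2g) = 0.8091·(68.2/0.03390)·1.12²/(2·9.81) = 104.1 m

h_f ≈ 104 m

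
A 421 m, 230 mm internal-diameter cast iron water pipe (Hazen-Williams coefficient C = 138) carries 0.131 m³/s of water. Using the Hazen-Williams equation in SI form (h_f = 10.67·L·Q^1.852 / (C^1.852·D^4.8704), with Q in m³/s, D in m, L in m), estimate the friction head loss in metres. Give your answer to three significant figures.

h_f ≈ 14.6 m

h_f = 10.67·421·0.131^1.852 / (138^1.852·0.230^4.8704) = 14.56 m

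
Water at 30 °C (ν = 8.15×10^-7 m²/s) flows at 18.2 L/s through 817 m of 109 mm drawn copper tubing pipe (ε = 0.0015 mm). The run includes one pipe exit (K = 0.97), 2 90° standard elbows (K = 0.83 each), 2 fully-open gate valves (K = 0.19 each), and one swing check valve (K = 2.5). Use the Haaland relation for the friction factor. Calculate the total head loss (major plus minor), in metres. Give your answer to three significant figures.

V = 4Q/(πD²) = 1.950 m/s; V²/2g = 0.1939 m
Re = 2.61×10^5, ε/D = 1.38×10^-5 → f = 0.01483 (Haaland)
Major: h_f = f(L/D)·V²/2g = 0.01483·7495·0.1939 = 21.55 m
Minor: ΣK = 5.51; h_m = ΣK·V²/2g = 1.068 m
Total H_L = 21.55 + 1.068 = 22.62 m

H_L ≈ 22.6 m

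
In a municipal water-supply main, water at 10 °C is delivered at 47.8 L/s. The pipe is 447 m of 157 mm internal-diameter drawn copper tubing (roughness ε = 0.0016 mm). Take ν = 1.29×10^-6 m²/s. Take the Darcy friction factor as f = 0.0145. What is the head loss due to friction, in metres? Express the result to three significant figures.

V = 4Q/(πD²) = 4·0.0478/(π·0.157²) = 2.469 m/s
h_f = f(L/D)V²/(2g) = 0.01450·(447/0.157)·2.469²/(2·9.81) = 12.83 m

h_f ≈ 12.8 m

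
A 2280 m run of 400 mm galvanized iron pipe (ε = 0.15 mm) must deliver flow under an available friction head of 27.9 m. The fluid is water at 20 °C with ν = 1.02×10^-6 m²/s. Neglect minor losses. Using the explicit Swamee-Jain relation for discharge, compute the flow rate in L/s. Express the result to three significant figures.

Swamee-Jain (Type II): Q = -0.965·√(gD⁵h_f/L)·ln[ε/(3.7D) + √(3.17ν²L/(gD³h_f))]
√(gD⁵h_f/L) = √(9.81·0.400⁵·27.9/2280) = 0.03506
ε/(3.7D) = 1.01×10^-4; √(3.17ν²L/(gD³h_f)) = 2.07×10^-5
Q = -0.965·0.03506·ln(1.221×10^-4) = 0.3049 m³/s
Check: V = 2.43 m/s, Re = 9.51×10^5, f = 0.01642, h_f = 28.1 m ≈ 27.9 m ✓

Q ≈ 305 L/s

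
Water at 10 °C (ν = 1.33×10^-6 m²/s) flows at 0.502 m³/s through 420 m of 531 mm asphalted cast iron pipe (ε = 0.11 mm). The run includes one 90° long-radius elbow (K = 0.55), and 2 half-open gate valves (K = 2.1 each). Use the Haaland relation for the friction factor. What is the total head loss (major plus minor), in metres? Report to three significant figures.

V = 4Q/(πD²) = 2.267 m/s; V²/2g = 0.2619 m
Re = 9.05×10^5, ε/D = 2.07×10^-4 → f = 0.01476 (Haaland)
Major: h_f = f(L/D)·V²/2g = 0.01476·791.0·0.2619 = 3.057 m
Minor: ΣK = 4.75; h_m = ΣK·V²/2g = 1.244 m
Total H_L = 3.057 + 1.244 = 4.301 m

H_L ≈ 4.30 m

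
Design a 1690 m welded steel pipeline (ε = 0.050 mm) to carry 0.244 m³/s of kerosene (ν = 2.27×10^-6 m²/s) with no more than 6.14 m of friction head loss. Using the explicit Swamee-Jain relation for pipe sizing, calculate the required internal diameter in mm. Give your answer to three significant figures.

Swamee-Jain (Type III): D = 0.66·[ε^1.25·(LQ²/(gh_f))^4.75 + ν·Q^9.4·(L/(gh_f))^5.2]^0.04
LQ²/(gh_f) = 1.670; L/(gh_f) = 28.06
Term 1 = ε^1.25·(…)^4.75 = 4.81×10^-5; Term 2 = ν·Q^9.4·(…)^5.2 = 1.34×10^-4
D = 0.66·(4.81×10^-5 + 1.34×10^-4)^0.04 = 0.4677 m = 468 mm
Check: V = 1.42 m/s, Re = 2.93×10^5, f = 0.01556, h_f = 5.78 m ≈ 6.14 m ✓

D ≈ 468 mm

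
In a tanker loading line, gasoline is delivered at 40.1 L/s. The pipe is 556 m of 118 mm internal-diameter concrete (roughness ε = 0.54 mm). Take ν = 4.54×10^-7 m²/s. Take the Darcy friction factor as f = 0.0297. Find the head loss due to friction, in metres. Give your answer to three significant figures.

V = 4Q/(πD²) = 4·0.0401/(π·0.118²) = 3.667 m/s
h_f = f(L/D)V²/(2g) = 0.02970·(556/0.118)·3.667²/(2·9.81) = 95.90 m

h_f ≈ 95.9 m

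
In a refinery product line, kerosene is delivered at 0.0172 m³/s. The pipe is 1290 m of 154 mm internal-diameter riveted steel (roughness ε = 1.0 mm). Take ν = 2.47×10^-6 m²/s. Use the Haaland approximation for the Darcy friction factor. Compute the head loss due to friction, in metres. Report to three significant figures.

V = 4Q/(πD²) = 4·0.0172/(π·0.154²) = 0.9234 m/s
Re = VD/ν = 0.9234·0.154/2.47×10^-6 = 5.76×10^4 → turbulent
ε/D = 1.0/154 = 0.00649
Haaland: f = 0.03423
h_f = f(L/D)V²/(2g) = 0.03423·(1290/0.154)·0.9234²/(2·9.81) = 12.46 m

h_f ≈ 12.5 m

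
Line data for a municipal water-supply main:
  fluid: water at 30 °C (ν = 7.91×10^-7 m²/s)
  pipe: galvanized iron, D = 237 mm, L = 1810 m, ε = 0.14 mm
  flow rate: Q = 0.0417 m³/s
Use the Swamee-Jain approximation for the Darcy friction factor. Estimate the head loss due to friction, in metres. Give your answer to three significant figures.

V = 4Q/(πD²) = 4·0.0417/(π·0.237²) = 0.9453 m/s
Re = VD/ν = 0.9453·0.237/7.91×10^-7 = 2.83×10^5 → turbulent
ε/D = 0.14/237 = 5.91×10^-4
Swamee-Jain: f = 0.01890
h_f = f(L/D)V²/(2g) = 0.01890·(1810/0.237)·0.9453²/(2·9.81) = 6.574 m

h_f ≈ 6.57 m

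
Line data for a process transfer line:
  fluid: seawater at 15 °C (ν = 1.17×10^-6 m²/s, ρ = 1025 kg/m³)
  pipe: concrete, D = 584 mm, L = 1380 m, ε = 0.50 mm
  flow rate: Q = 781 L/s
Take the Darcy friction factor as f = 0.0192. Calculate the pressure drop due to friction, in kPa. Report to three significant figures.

Δp ≈ 198 kPa

V = 4Q/(πD²) = 4·0.781/(π·0.584²) = 2.916 m/s
h_f = f(L/D)V²/(2g) = 0.01920·(1380/0.584)·2.916²/(2·9.81) = 19.66 m
Δp = ρg·h_f = 1025·9.81·19.66 = 197.7 kPa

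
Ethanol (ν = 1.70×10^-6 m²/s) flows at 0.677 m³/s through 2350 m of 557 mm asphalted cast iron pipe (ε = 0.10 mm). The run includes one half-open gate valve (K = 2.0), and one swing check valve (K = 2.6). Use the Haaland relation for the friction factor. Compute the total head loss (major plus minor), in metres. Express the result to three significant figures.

H_L ≈ 25.8 m

V = 4Q/(πD²) = 2.778 m/s; V²/2g = 0.3934 m
Re = 9.10×10^5, ε/D = 1.80×10^-4 → f = 0.01444 (Haaland)
Major: h_f = f(L/D)·V²/2g = 0.01444·4219·0.3934 = 23.98 m
Minor: ΣK = 4.60; h_m = ΣK·V²/2g = 1.810 m
Total H_L = 23.98 + 1.810 = 25.79 m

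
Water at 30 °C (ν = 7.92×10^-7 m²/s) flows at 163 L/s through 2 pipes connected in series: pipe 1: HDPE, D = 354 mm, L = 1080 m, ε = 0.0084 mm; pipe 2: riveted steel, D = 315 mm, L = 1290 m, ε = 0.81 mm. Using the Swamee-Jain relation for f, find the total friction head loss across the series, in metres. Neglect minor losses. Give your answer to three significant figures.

Pipe 1: V = 1.656 m/s, Re = 7.40×10^5, ε/D = 2.37×10^-5, f = 0.01269, h_1 = f(L/D)V²/2g = 5.410 m
Pipe 2: V = 2.092 m/s, Re = 8.32×10^5, ε/D = 0.00257, f = 0.02533, h_2 = f(L/D)V²/2g = 23.13 m
Series → Q common, losses add: H = Σh = 28.54 m

H ≈ 28.5 m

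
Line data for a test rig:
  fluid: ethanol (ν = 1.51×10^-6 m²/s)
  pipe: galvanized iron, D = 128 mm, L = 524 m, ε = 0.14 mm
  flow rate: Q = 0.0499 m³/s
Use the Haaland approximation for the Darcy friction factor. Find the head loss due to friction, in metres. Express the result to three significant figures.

V = 4Q/(πD²) = 4·0.0499/(π·0.128²) = 3.878 m/s
Re = VD/ν = 3.878·0.128/1.51×10^-6 = 3.29×10^5 → turbulent
ε/D = 0.14/128 = 0.00109
Haaland: f = 0.02084
h_f = f(L/D)V²/(2g) = 0.02084·(524/0.128)·3.878²/(2·9.81) = 65.40 m

h_f ≈ 65.4 m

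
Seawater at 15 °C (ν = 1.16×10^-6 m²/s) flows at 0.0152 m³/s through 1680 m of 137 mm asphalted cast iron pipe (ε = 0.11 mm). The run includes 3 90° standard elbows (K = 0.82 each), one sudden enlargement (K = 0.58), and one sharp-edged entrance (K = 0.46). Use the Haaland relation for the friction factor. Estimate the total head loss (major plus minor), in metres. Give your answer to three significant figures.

V = 4Q/(πD²) = 1.031 m/s; V²/2g = 0.05419 m
Re = 1.22×10^5, ε/D = 8.03×10^-4 → f = 0.02086 (Haaland)
Major: h_f = f(L/D)·V²/2g = 0.02086·12263·0.05419 = 13.86 m
Minor: ΣK = 3.50; h_m = ΣK·V²/2g = 0.1897 m
Total H_L = 13.86 + 0.1897 = 14.05 m

H_L ≈ 14.1 m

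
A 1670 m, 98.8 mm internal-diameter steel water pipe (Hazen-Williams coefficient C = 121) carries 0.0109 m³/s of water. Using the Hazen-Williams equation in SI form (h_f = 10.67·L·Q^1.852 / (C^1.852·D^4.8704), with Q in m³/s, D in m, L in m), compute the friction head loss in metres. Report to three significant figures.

h_f = 10.67·1670·0.0109^1.852 / (121^1.852·0.0988^4.8704) = 45.17 m

h_f ≈ 45.2 m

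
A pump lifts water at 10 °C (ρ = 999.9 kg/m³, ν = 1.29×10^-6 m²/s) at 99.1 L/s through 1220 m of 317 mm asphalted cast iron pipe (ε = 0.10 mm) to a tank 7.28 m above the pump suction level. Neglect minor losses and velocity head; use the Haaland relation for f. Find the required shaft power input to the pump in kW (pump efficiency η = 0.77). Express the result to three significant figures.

V = 4Q/(πD²) = 1.256 m/s; Re = 3.09×10^5; ε/D = 3.15×10^-4; f = 0.01687
h_f = f(L/D)V²/2g = 5.217 m
Total head H = z + h_f = 7.28 + 5.217 = 12.50 m
P_hyd = ρgQH = 999.9·9.81·0.0991·12.50 = 12.15 kW
P_shaft = P_hyd/η = 12.15/0.77 = 15.78 kW

P_shaft ≈ 15.8 kW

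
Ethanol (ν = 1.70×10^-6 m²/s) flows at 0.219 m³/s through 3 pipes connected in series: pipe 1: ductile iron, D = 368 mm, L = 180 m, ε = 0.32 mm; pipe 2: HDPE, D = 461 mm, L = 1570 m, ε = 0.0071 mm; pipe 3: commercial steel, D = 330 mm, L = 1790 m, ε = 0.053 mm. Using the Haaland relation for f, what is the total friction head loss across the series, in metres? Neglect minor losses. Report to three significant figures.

Pipe 1: V = 2.059 m/s, Re = 4.46×10^5, ε/D = 8.70×10^-4, f = 0.01966, h_1 = f(L/D)V²/2g = 2.078 m
Pipe 2: V = 1.312 m/s, Re = 3.56×10^5, ε/D = 1.54×10^-5, f = 0.01404, h_2 = f(L/D)V²/2g = 4.194 m
Pipe 3: V = 2.561 m/s, Re = 4.97×10^5, ε/D = 1.61×10^-4, f = 0.01492, h_3 = f(L/D)V²/2g = 27.04 m
Series → Q common, losses add: H = Σh = 33.31 m

H ≈ 33.3 m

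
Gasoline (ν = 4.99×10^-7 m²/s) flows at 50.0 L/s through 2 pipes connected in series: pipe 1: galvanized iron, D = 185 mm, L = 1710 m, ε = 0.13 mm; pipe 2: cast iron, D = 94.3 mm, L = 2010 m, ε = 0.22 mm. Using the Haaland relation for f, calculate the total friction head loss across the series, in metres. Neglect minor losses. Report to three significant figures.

Pipe 1: V = 1.860 m/s, Re = 6.90×10^5, ε/D = 7.03×10^-4, f = 0.01858, h_1 = f(L/D)V²/2g = 30.29 m
Pipe 2: V = 7.159 m/s, Re = 1.35×10^6, ε/D = 0.00233, f = 0.02457, h_2 = f(L/D)V²/2g = 1368 m
Series → Q common, losses add: H = Σh = 1398 m

H ≈ 1400 m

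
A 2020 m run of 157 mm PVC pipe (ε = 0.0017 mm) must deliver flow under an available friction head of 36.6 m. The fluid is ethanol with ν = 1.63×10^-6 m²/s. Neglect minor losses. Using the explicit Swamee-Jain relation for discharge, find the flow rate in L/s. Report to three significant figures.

Swamee-Jain (Type II): Q = -0.965·√(gD⁵h_f/L)·ln[ε/(3.7D) + √(3.17ν²L/(gD³h_f))]
√(gD⁵h_f/L) = √(9.81·0.157⁵·36.6/2020) = 0.004118
ε/(3.7D) = 2.93×10^-6; √(3.17ν²L/(gD³h_f)) = 1.11×10^-4
Q = -0.965·0.004118·ln(1.136×10^-4) = 0.03609 m³/s
Check: V = 1.86 m/s, Re = 1.80×10^5, f = 0.01596, h_f = 36.4 m ≈ 36.6 m ✓

Q ≈ 36.1 L/s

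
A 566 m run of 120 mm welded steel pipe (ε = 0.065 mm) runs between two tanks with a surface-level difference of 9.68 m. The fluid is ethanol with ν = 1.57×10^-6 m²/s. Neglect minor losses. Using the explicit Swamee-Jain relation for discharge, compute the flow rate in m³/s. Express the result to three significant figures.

Swamee-Jain (Type II): Q = -0.965·√(gD⁵h_f/L)·ln[ε/(3.7D) + √(3.17ν²L/(gD³h_f))]
√(gD⁵h_f/L) = √(9.81·0.120⁵·9.68/566) = 0.002043
ε/(3.7D) = 1.46×10^-4; √(3.17ν²L/(gD³h_f)) = 1.64×10^-4
Q = -0.965·0.002043·ln(3.106×10^-4) = 0.01593 m³/s
Check: V = 1.41 m/s, Re = 1.08×10^5, f = 0.02041, h_f = 9.73 m ≈ 9.68 m ✓

Q ≈ 0.0159 m³/s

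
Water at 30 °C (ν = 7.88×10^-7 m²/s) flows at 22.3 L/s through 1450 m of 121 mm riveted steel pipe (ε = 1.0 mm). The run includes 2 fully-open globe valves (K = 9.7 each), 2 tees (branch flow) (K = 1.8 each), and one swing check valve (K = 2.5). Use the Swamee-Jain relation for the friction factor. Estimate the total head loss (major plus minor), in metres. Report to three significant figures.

V = 4Q/(πD²) = 1.939 m/s; V²/2g = 0.1917 m
Re = 2.98×10^5, ε/D = 0.00826 → f = 0.03593 (Swamee-Jain)
Major: h_f = f(L/D)·V²/2g = 0.03593·11983·0.1917 = 82.52 m
Minor: ΣK = 25.5; h_m = ΣK·V²/2g = 4.888 m
Total H_L = 82.52 + 4.888 = 87.41 m

H_L ≈ 87.4 m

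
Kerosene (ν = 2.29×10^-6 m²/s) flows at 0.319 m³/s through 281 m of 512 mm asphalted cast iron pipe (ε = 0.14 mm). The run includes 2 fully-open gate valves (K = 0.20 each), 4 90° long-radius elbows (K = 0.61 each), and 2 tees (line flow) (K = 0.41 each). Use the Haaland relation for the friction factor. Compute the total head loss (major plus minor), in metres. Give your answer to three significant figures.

V = 4Q/(πD²) = 1.549 m/s; V²/2g = 0.1224 m
Re = 3.46×10^5, ε/D = 2.73×10^-4 → f = 0.01640 (Haaland)
Major: h_f = f(L/D)·V²/2g = 0.01640·548.8·0.1224 = 1.101 m
Minor: ΣK = 3.66; h_m = ΣK·V²/2g = 0.4478 m
Total H_L = 1.101 + 0.4478 = 1.549 m

H_L ≈ 1.55 m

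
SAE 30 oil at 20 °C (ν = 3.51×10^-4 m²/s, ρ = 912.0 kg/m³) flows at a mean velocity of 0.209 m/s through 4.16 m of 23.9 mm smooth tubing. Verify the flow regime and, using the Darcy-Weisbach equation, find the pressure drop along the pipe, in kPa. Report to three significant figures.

Re = VD/ν = 0.209·0.02390/3.51×10^-4 = 14.2 → laminar (Re < 2300)
f = 64/Re = 4.497
h_f = f(L/D)V²/(2g) = 4.497·(4.16/0.02390)·0.209²/(2·9.81) = 1.743 m
Δp = ρg·h_f = 912.0·9.81·1.743 = 15.59 kPa

Δp ≈ 15.6 kPa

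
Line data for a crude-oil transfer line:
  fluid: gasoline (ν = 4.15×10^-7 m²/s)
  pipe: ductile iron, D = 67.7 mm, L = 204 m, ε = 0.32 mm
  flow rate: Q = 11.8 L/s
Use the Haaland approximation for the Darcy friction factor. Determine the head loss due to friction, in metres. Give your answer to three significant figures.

h_f ≈ 49.7 m

V = 4Q/(πD²) = 4·0.0118/(π·0.0677²) = 3.278 m/s
Re = VD/ν = 3.278·0.0677/4.15×10^-7 = 5.35×10^5 → turbulent
ε/D = 0.32/67.7 = 0.00473
Haaland: f = 0.03009
h_f = f(L/D)V²/(2g) = 0.03009·(204/0.0677)·3.278²/(2·9.81) = 49.65 m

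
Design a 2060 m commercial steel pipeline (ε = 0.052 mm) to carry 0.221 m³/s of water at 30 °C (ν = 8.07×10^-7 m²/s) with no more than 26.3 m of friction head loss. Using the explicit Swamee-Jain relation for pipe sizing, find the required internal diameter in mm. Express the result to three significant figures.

Swamee-Jain (Type III): D = 0.66·[ε^1.25·(LQ²/(gh_f))^4.75 + ν·Q^9.4·(L/(gh_f))^5.2]^0.04
LQ²/(gh_f) = 0.3900; L/(gh_f) = 7.984
Term 1 = ε^1.25·(…)^4.75 = 5.04×10^-8; Term 2 = ν·Q^9.4·(…)^5.2 = 2.73×10^-8
D = 0.66·(5.04×10^-8 + 2.73×10^-8)^0.04 = 0.3429 m = 343 mm
Check: V = 2.39 m/s, Re = 1.02×10^6, f = 0.01419, h_f = 24.9 m ≈ 26.3 m ✓

D ≈ 343 mm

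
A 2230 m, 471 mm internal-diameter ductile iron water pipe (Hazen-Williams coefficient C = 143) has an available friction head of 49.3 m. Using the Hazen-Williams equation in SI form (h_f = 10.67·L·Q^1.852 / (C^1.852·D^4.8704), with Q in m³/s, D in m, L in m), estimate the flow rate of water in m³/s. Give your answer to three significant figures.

Rearranging: Q = [h_f·C^1.852·D^4.8704 / (10.67·L)]^(1/1.852)
Q = [49.3·143^1.852·0.471^4.8704 / (10.67·2230)]^0.540 = 0.7021 m³/s

Q ≈ 0.702 m³/s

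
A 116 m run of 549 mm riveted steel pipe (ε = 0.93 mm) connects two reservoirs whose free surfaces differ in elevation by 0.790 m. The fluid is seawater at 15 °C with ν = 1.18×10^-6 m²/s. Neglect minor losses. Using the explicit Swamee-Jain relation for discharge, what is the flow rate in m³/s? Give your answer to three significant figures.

Swamee-Jain (Type II): Q = -0.965·√(gD⁵h_f/L)·ln[ε/(3.7D) + √(3.17ν²L/(gD³h_f))]
√(gD⁵h_f/L) = √(9.81·0.549⁵·0.790/116) = 0.05772
ε/(3.7D) = 4.58×10^-4; √(3.17ν²L/(gD³h_f)) = 2.00×10^-5
Q = -0.965·0.05772·ln(4.778×10^-4) = 0.4259 m³/s
Check: V = 1.80 m/s, Re = 8.37×10^5, f = 0.02276, h_f = 0.793 m ≈ 0.790 m ✓

Q ≈ 0.426 m³/s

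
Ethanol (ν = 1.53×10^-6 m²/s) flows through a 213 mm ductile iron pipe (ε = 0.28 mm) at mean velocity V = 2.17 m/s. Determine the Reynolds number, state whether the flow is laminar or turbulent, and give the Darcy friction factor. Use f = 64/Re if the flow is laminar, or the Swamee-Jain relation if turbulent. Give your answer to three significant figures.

Re ≈ 3.02×10^5; turbulent; f ≈ 0.0220

Re = VD/ν = 2.170·0.213/1.53×10^-6 = 3.02×10^5
Re > 4000 → turbulent; ε/D = 0.00131
Swamee-Jain: f = 0.02196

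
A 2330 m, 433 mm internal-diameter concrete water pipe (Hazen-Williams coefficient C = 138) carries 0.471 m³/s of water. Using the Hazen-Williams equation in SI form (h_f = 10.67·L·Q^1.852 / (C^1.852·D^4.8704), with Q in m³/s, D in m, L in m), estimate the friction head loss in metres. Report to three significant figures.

h_f = 10.67·2330·0.471^1.852 / (138^1.852·0.433^4.8704) = 39.57 m

h_f ≈ 39.6 m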